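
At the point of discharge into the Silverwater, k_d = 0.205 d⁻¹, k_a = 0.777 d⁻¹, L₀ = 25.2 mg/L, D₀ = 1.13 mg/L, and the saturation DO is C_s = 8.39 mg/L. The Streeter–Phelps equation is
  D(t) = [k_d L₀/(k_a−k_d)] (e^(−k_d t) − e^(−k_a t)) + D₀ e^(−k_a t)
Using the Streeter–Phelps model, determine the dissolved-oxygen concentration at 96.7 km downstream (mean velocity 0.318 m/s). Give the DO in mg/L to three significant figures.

Travel time t = x/v = 96.7 km / (0.318 m/s) = 96700 m / 0.318 m/s = 304100 s = 3.520 d.
k_d L₀/(k_a−k_d) = 0.205×25.2/(0.777−0.205) = 5.166/0.5720 = 9.031 mg/L.
e^(−k_d t) = e^(−0.205×3.520) = 0.4860; e^(−k_a t) = e^(−0.777×3.520) = 0.06491.
D = 9.031 × (0.4860 − 0.06491) + 1.13 × 0.06491 = 3.803 + 0.07335 = 3.877 mg/L.
DO = C_s − D = 8.39 − 3.877 = 4.513 mg/L.

DO ≈ 4.51 mg/L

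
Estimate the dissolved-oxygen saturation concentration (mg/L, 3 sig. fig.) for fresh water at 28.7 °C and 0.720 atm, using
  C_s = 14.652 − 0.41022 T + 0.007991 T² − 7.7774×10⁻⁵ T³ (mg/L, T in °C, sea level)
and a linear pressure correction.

C_s ≈ 5.49 mg/L

At sea level: C_s = 14.652 − 0.41022×28.7 + 0.007991×28.7² − 7.7774×10⁻⁵×28.7³ = 7.622 mg/L.
Pressure correction: C_s' = 7.622 × 0.720 = 5.488 mg/L.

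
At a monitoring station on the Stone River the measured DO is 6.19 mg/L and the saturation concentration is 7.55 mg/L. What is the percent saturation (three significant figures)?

% saturation = C/C_s × 100 = 6.19/7.55 × 100 = 82.0 %.

82.0 % saturation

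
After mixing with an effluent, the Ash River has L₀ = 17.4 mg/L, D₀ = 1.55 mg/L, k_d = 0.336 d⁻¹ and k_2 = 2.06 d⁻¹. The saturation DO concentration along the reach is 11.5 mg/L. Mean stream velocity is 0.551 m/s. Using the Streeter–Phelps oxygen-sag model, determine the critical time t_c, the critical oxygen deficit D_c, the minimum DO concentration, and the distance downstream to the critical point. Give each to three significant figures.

t_c ≈ 0.698 d; D_c ≈ 2.25 mg/L; min DO ≈ 9.25 mg/L; x_c ≈ 33.2 km

At the critical point dD/dt = 0, so k_d L₀ e^(−k_d t) = k_2 D. Substituting D(t) from the Streeter–Phelps equation and solving for t gives
t_c = ln[(k_2/k_d)(1 − D₀(k_2−k_d)/(k_d L₀))] / (k_2−k_d).
Here k_2−k_d = 1.724 d⁻¹ and 1 − D₀(k_2−k_d)/(k_d L₀) = 1 − 1.55×1.724/(0.336×17.4) = 0.5429, so
t_c = ln(6.131 × 0.5429) / 1.724 = 1.203 / 1.724 = 0.6976 d.
D_c = (k_d/k_2) L₀ e^(−k_d t_c) = (0.336/2.06) × 17.4 × e^(−0.336×0.6976) = 0.1631 × 17.4 × 0.7911 = 2.245 mg/L.
Minimum DO = C_s − D_c = 11.5 − 2.245 = 9.255 mg/L.
x_c = v t_c = 0.551 m/s × 0.6976 d × 86400 s/d = 33210 m ≈ 33.2 km.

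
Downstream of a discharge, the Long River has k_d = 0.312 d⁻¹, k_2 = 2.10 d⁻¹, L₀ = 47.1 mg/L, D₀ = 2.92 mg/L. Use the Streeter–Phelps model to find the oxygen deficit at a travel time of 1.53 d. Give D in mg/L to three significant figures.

k_d L₀/(k_2−k_d) = 0.312×47.1/(2.10−0.312) = 14.70/1.788 = 8.219 mg/L.
e^(−k_d t) = e^(−0.312×1.530) = 0.6204; e^(−k_2 t) = e^(−2.10×1.530) = 0.04024.
D = 8.219 × (0.6204 − 0.04024) + 2.92 × 0.04024 = 4.768 + 0.1175 = 4.886 mg/L.

D ≈ 4.89 mg/L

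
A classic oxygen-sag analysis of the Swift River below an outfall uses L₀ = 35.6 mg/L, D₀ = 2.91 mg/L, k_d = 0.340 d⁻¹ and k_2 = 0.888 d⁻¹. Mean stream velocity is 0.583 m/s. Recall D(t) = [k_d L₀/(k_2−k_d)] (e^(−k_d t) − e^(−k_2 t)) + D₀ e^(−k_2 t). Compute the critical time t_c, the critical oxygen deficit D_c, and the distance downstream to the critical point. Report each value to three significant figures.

t_c ≈ 1.49 d; D_c ≈ 8.20 mg/L; x_c ≈ 75.3 km

t_c = [1/(k_2−k_d)] ln[(k_2/k_d)(1 − D₀(k_2−k_d)/(k_d L₀))]
= [1/(0.888−0.340)] ln[(0.888/0.340)(1 − 2.91×0.5480/(0.340×35.6))]
= (1/0.5480) ln[2.612 × 0.8683] = 1.825 × ln(2.268) = 1.825 × 0.8188 = 1.494 d.
L(t_c) = L₀ e^(−k_d t_c) = 35.6 × 0.6017 = 21.42 mg/L, and at the critical point k_2 D_c = k_d L, so D_c = (0.340/0.888) × 21.42 = 8.202 mg/L.
x_c = v t_c = 0.583 m/s × 1.494 d × 86400 s/d = 75260 m ≈ 75.3 km.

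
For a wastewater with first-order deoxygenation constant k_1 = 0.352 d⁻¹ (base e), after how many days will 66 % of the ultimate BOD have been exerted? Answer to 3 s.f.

y/L₀ = 1 − e^(−k_1 t) = 0.66 ⇒ e^(−k_1 t) = 0.340
t = −ln(0.340) / 0.352 = 1.079 / 0.352 = 3.065 d.

t ≈ 3.06 d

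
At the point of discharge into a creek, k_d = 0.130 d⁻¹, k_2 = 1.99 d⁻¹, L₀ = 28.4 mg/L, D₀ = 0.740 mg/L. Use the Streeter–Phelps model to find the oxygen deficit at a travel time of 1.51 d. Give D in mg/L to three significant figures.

k_d L₀/(k_2−k_d) = 0.130×28.4/(1.99−0.130) = 3.692/1.860 = 1.985 mg/L.
e^(−k_d t) = e^(−0.130×1.510) = 0.8218; e^(−k_2 t) = e^(−1.99×1.510) = 0.04954.
D = 1.985 × (0.8218 − 0.04954) + 0.740 × 0.04954 = 1.533 + 0.03666 = 1.569 mg/L.

D ≈ 1.57 mg/L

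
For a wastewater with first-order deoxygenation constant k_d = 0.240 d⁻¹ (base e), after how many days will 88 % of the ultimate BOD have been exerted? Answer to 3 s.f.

y/L₀ = 1 − e^(−k_d t) = 0.88 ⇒ e^(−k_d t) = 0.120
t = −ln(0.120) / 0.240 = 2.120 / 0.240 = 8.834 d.

t ≈ 8.83 d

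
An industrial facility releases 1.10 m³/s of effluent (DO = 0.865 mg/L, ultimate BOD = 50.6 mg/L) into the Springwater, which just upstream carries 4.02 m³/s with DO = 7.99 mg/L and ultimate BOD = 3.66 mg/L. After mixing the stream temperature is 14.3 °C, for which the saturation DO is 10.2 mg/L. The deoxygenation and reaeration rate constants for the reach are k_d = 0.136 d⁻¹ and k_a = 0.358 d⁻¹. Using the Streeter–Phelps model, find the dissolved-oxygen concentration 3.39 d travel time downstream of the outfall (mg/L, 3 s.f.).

DO ≈ 6.28 mg/L

Mixed DO = (4.02×7.99 + 1.10×0.865)/(4.02+1.10) = 33.07/5.120 = 6.459 mg/L.
Mixed L₀ = (4.02×3.66 + 1.10×50.6)/(5.120) = 70.37/5.120 = 13.74 mg/L.
Initial deficit D₀ = C_s − DO₀ = 10.2 − 6.459 = 3.741 mg/L.
D(3.39) = [0.136×13.74/(0.358−0.136)](e^(−0.136×3.39) − e^(−0.358×3.39)) + 3.741 e^(−0.358×3.39)
= 8.420 × (0.6306 − 0.2971) + 3.741 × 0.2971 = 3.920 mg/L.
DO = 10.2 − 3.920 = 6.280 mg/L.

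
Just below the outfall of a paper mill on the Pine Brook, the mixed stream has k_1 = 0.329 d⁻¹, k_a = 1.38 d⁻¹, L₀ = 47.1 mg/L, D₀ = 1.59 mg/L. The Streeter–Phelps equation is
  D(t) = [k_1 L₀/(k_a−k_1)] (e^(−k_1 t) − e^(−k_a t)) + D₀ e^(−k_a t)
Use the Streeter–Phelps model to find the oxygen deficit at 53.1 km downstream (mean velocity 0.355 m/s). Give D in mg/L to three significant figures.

D ≈ 7.14 mg/L

Travel time t = x/v = 53.1 km / (0.355 m/s) = 53100 m / 0.355 m/s = 149600 s = 1.731 d.
k_1 L₀/(k_a−k_1) = 0.329×47.1/(1.38−0.329) = 15.50/1.051 = 14.74 mg/L.
e^(−k_1 t) = e^(−0.329×1.731) = 0.5658; e^(−k_a t) = e^(−1.38×1.731) = 0.09171.
D = 14.74 × (0.5658 − 0.09171) + 1.59 × 0.09171 = 6.989 + 0.1458 = 7.135 mg/L.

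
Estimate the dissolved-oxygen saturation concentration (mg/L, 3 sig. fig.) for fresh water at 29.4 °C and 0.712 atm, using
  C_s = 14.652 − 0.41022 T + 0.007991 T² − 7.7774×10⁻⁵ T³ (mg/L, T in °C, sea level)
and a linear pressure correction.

C_s ≈ 5.36 mg/L

At sea level: C_s = 14.652 − 0.41022×29.4 + 0.007991×29.4² − 7.7774×10⁻⁵×29.4³ = 7.522 mg/L.
Pressure correction: C_s' = 7.522 × 0.712 = 5.356 mg/L.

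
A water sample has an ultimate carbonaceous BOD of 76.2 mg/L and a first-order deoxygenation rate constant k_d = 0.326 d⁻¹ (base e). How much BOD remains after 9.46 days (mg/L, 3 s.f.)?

L_t = L₀ e^(−k_d t) = 76.2 × e^(−0.326×9.46) = 76.2 × 0.04578 = 3.488 mg/L.

L ≈ 3.49 mg/L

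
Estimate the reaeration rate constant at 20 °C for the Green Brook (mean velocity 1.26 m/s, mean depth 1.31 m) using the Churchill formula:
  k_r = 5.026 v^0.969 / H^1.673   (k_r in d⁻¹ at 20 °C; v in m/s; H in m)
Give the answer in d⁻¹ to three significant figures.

k_r = 5.026 × 1.26^0.969 / 1.31^1.673 = 5.026 × 1.251 / 1.571 = 4.002 d⁻¹.

k_r ≈ 4.00 d⁻¹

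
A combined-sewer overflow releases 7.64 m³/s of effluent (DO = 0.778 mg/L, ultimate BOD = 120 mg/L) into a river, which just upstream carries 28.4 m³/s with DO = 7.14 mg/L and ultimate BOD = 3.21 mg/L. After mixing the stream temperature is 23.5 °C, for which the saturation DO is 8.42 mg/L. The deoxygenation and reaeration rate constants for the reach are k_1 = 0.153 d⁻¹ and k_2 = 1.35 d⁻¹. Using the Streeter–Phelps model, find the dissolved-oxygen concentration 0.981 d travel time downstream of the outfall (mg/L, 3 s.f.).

Mixed DO = (28.4×7.14 + 7.64×0.778)/(28.4+7.64) = 208.7/36.04 = 5.791 mg/L.
Mixed L₀ = (28.4×3.21 + 7.64×120)/(36.04) = 1008/36.04 = 27.97 mg/L.
Initial deficit D₀ = C_s − DO₀ = 8.42 − 5.791 = 2.629 mg/L.
D(0.981) = [0.153×27.97/(1.35−0.153)](e^(−0.153×0.981) − e^(−1.35×0.981)) + 2.629 e^(−1.35×0.981)
= 3.575 × (0.8606 − 0.2660) + 2.629 × 0.2660 = 2.825 mg/L.
DO = 8.42 − 2.825 = 5.595 mg/L.

DO ≈ 5.60 mg/L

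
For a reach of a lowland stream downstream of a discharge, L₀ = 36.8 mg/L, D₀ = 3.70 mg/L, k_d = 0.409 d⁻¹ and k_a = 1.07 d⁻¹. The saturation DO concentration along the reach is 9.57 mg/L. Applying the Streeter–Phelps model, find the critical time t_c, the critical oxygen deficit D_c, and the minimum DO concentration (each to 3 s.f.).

t_c ≈ 1.19 d; D_c ≈ 8.66 mg/L; min DO ≈ 0.912 mg/L

At the critical point dD/dt = 0, so k_d L₀ e^(−k_d t) = k_a D. Substituting D(t) from the Streeter–Phelps equation and solving for t gives
t_c = ln[(k_a/k_d)(1 − D₀(k_a−k_d)/(k_d L₀))] / (k_a−k_d).
Here k_a−k_d = 0.6610 d⁻¹ and 1 − D₀(k_a−k_d)/(k_d L₀) = 1 − 3.70×0.6610/(0.409×36.8) = 0.8375, so
t_c = ln(2.616 × 0.8375) / 0.6610 = 0.7844 / 0.6610 = 1.187 d.
L(t_c) = L₀ e^(−k_d t_c) = 36.8 × 0.6155 = 22.65 mg/L, and at the critical point k_a D_c = k_d L, so D_c = (0.409/1.07) × 22.65 = 8.658 mg/L.
Minimum DO = C_s − D_c = 9.57 − 8.658 = 0.9122 mg/L.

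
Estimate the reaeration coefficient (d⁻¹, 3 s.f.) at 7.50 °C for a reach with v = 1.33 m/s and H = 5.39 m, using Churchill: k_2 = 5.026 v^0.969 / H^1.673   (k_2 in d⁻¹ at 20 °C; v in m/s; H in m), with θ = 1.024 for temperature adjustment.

k_2 ≈ 0.294 d⁻¹

k_2(20) = 5.026 × 1.33^0.969 / 5.39^1.673 = 5.026 × 1.318 / 16.75 = 0.3956 d⁻¹.
k_2(7.50) = 0.3956 × 1.024^(7.50−20) = 0.3956 × 0.7434 = 0.2941 d⁻¹.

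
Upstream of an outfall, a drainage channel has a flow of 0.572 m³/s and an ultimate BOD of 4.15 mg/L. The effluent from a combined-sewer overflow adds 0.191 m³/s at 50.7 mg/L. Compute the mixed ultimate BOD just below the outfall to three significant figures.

15.8 mg/L

Flow-weighted mixing: C = (Q_r C_r + Q_w C_w)/(Q_r + Q_w)
= (0.572×4.15 + 0.191×50.7)/(0.572 + 0.191) = 12.06/0.7630 = 15.80 mg/L.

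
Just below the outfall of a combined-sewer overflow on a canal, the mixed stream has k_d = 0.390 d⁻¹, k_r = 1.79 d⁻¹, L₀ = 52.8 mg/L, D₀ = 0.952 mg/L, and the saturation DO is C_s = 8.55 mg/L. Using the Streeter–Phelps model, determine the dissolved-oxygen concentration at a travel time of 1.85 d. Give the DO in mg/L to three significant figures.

DO ≈ 1.90 mg/L

k_d L₀/(k_r−k_d) = 0.390×52.8/(1.79−0.390) = 20.59/1.400 = 14.71 mg/L.
e^(−k_d t) = e^(−0.390×1.850) = 0.4860; e^(−k_r t) = e^(−1.79×1.850) = 0.03646.
D = 14.71 × (0.4860 − 0.03646) + 0.952 × 0.03646 = 6.612 + 0.03471 = 6.647 mg/L.
DO = C_s − D = 8.55 − 6.647 = 1.903 mg/L.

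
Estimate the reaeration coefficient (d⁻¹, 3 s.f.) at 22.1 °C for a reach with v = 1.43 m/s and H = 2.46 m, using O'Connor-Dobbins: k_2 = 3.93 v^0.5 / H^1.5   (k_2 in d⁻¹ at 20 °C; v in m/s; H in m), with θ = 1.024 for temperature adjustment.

k_2 ≈ 1.28 d⁻¹

k_2(20) = 3.93 × 1.43^0.5 / 2.46^1.5 = 3.93 × 1.196 / 3.858 = 1.218 d⁻¹.
k_2(22.1) = 1.218 × 1.024^(22.1−20) = 1.218 × 1.051 = 1.280 d⁻¹.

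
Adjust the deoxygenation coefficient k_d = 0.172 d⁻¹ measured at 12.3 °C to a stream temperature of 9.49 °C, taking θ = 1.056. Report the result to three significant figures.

k_d ≈ 0.148 d⁻¹

k_d(T₂) = k_d(T₁) · θ^(T₂−T₁) = 0.172 × 1.056^(9.49−12.3)
= 0.172 × 1.056^-2.81 = 0.172 × 0.8580 = 0.1476 d⁻¹.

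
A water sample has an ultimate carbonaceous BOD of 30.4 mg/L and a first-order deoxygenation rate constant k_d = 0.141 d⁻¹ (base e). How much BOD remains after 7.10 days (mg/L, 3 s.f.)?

L ≈ 11.2 mg/L

L_t = L₀ e^(−k_d t) = 30.4 × e^(−0.141×7.10) = 30.4 × 0.3675 = 11.17 mg/L.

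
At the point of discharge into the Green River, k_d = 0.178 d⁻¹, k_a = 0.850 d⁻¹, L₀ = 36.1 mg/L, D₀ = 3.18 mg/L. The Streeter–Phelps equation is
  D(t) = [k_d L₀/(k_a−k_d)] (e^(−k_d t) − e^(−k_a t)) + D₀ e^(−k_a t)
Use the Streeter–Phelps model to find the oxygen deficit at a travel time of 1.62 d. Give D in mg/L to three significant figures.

k_d L₀/(k_a−k_d) = 0.178×36.1/(0.850−0.178) = 6.426/0.6720 = 9.562 mg/L.
e^(−k_d t) = e^(−0.178×1.620) = 0.7495; e^(−k_a t) = e^(−0.850×1.620) = 0.2523.
D = 9.562 × (0.7495 − 0.2523) + 3.18 × 0.2523 = 4.754 + 0.8024 = 5.556 mg/L.

D ≈ 5.56 mg/L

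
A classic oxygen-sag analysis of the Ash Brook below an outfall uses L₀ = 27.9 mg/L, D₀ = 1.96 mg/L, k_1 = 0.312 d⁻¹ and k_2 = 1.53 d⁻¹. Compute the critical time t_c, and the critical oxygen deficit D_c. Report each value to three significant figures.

At the critical point dD/dt = 0, so k_1 L₀ e^(−k_1 t) = k_2 D. Substituting D(t) from the Streeter–Phelps equation and solving for t gives
t_c = ln[(k_2/k_1)(1 − D₀(k_2−k_1)/(k_1 L₀))] / (k_2−k_1).
Here k_2−k_1 = 1.218 d⁻¹ and 1 − D₀(k_2−k_1)/(k_1 L₀) = 1 − 1.96×1.218/(0.312×27.9) = 0.7258, so
t_c = ln(4.904 × 0.7258) / 1.218 = 1.269 / 1.218 = 1.042 d.
D_c = (k_1/k_2) L₀ e^(−k_1 t_c) = (0.312/1.53) × 27.9 × e^(−0.312×1.042) = 0.2039 × 27.9 × 0.7224 = 4.110 mg/L.

t_c ≈ 1.04 d; D_c ≈ 4.11 mg/L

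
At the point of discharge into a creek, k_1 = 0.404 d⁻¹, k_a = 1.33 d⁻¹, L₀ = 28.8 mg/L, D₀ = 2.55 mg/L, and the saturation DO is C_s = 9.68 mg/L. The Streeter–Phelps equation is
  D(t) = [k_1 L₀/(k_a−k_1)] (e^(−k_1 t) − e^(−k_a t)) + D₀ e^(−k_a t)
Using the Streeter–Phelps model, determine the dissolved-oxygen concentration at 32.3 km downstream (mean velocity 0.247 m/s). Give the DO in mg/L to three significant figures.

DO ≈ 4.20 mg/L

Travel time t = x/v = 32.3 km / (0.247 m/s) = 32300 m / 0.247 m/s = 130800 s = 1.514 d.
k_1 L₀/(k_a−k_1) = 0.404×28.8/(1.33−0.404) = 11.64/0.9260 = 12.57 mg/L.
e^(−k_1 t) = e^(−0.404×1.514) = 0.5426; e^(−k_a t) = e^(−1.33×1.514) = 0.1336.
D = 12.57 × (0.5426 − 0.1336) + 2.55 × 0.1336 = 5.139 + 0.3406 = 5.479 mg/L.
DO = C_s − D = 9.68 − 5.479 = 4.201 mg/L.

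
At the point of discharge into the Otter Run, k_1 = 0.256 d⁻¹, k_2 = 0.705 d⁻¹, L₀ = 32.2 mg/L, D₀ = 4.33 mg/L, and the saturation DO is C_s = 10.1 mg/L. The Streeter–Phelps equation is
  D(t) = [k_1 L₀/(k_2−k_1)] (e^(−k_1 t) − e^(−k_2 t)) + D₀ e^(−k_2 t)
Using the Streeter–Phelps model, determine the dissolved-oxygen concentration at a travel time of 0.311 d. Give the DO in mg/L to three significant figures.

DO ≈ 4.41 mg/L

k_1 L₀/(k_2−k_1) = 0.256×32.2/(0.705−0.256) = 8.243/0.4490 = 18.36 mg/L.
e^(−k_1 t) = e^(−0.256×0.3110) = 0.9235; e^(−k_2 t) = e^(−0.705×0.3110) = 0.8031.
D = 18.36 × (0.9235 − 0.8031) + 4.33 × 0.8031 = 2.210 + 3.477 = 5.687 mg/L.
DO = C_s − D = 10.1 − 5.687 = 4.413 mg/L.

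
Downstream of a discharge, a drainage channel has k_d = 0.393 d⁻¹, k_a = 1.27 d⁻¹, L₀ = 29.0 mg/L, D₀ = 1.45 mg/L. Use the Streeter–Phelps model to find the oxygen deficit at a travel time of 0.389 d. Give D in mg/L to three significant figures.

D ≈ 4.11 mg/L

k_d L₀/(k_a−k_d) = 0.393×29.0/(1.27−0.393) = 11.40/0.8770 = 13.00 mg/L.
e^(−k_d t) = e^(−0.393×0.3890) = 0.8582; e^(−k_a t) = e^(−1.27×0.3890) = 0.6102.
D = 13.00 × (0.8582 − 0.6102) + 1.45 × 0.6102 = 3.224 + 0.8847 = 4.109 mg/L.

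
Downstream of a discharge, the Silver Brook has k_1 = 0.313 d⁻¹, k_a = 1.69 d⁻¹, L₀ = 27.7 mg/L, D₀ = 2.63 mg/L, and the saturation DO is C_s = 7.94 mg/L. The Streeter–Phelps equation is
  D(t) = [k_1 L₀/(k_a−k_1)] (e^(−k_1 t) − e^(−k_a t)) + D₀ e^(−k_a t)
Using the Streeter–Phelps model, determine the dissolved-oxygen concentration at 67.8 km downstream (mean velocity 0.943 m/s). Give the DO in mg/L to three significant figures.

DO ≈ 3.99 mg/L

Travel time t = x/v = 67.8 km / (0.943 m/s) = 67800 m / 0.943 m/s = 71900 s = 0.8322 d.
k_1 L₀/(k_a−k_1) = 0.313×27.7/(1.69−0.313) = 8.670/1.377 = 6.296 mg/L.
e^(−k_1 t) = e^(−0.313×0.8322) = 0.7707; e^(−k_a t) = e^(−1.69×0.8322) = 0.2450.
D = 6.296 × (0.7707 − 0.2450) + 2.63 × 0.2450 = 3.310 + 0.6444 = 3.954 mg/L.
DO = C_s − D = 7.94 − 3.954 = 3.986 mg/L.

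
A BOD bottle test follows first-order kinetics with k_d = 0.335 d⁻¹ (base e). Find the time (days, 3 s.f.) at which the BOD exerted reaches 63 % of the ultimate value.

t ≈ 2.97 d

y/L₀ = 1 − e^(−k_d t) = 0.63 ⇒ e^(−k_d t) = 0.370
t = −ln(0.370) / 0.335 = 0.9943 / 0.335 = 2.968 d.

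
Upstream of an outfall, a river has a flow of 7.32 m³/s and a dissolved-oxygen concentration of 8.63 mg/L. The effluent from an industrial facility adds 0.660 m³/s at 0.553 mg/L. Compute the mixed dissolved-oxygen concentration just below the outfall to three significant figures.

Flow-weighted mixing: C = (Q_r C_r + Q_w C_w)/(Q_r + Q_w)
= (7.32×8.63 + 0.660×0.553)/(7.32 + 0.660) = 63.54/7.980 = 7.962 mg/L.

7.96 mg/L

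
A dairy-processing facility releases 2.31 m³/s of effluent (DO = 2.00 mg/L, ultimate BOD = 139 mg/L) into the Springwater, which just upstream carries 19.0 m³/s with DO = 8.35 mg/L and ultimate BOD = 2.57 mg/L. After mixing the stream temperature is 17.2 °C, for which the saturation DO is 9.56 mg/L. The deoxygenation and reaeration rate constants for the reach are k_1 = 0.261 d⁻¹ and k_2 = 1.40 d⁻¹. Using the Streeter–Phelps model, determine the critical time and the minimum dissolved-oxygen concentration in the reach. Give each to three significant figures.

t_c ≈ 0.905 d; minimum DO ≈ 7.00 mg/L

Mixed DO = (19.0×8.35 + 2.31×2.00)/(19.0+2.31) = 163.3/21.31 = 7.662 mg/L.
Mixed L₀ = (19.0×2.57 + 2.31×139)/(21.31) = 369.9/21.31 = 17.36 mg/L.
Initial deficit D₀ = C_s − DO₀ = 9.56 − 7.662 = 1.898 mg/L.
t_c = (1/1.139) ln[(1.40/0.261)(1 − 1.898×1.139/(0.261×17.36))] = 0.8780 × ln(2.804) = 0.9053 d.
D_c = (0.261/1.40) × 17.36 × e^(−0.261×0.9053) = 0.1864 × 17.36 × 0.7896 = 2.555 mg/L.
Minimum DO = 9.56 − 2.555 = 7.005 mg/L.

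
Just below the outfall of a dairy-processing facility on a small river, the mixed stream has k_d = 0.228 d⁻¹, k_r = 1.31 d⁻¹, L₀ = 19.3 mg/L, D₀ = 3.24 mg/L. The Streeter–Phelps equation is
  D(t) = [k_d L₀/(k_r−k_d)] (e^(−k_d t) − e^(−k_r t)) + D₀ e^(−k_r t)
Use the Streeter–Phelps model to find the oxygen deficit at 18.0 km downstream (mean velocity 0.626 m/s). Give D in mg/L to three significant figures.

Travel time t = x/v = 18.0 km / (0.626 m/s) = 18000 m / 0.626 m/s = 28750 s = 0.3328 d.
k_d L₀/(k_r−k_d) = 0.228×19.3/(1.31−0.228) = 4.400/1.082 = 4.067 mg/L.
e^(−k_d t) = e^(−0.228×0.3328) = 0.9269; e^(−k_r t) = e^(−1.31×0.3328) = 0.6466.
D = 4.067 × (0.9269 − 0.6466) + 3.24 × 0.6466 = 1.140 + 2.095 = 3.235 mg/L.

D ≈ 3.24 mg/L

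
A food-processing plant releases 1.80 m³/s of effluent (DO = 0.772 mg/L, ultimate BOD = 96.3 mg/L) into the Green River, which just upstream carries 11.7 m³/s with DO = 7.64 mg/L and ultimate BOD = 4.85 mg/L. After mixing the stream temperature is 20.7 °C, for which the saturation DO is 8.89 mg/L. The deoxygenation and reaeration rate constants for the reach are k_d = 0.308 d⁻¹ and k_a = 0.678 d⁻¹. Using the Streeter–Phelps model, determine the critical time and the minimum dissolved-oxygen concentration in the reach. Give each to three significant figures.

t_c ≈ 1.68 d; minimum DO ≈ 4.28 mg/L

Mixed DO = (11.7×7.64 + 1.80×0.772)/(11.7+1.80) = 90.78/13.50 = 6.724 mg/L.
Mixed L₀ = (11.7×4.85 + 1.80×96.3)/(13.50) = 230.1/13.50 = 17.04 mg/L.
Initial deficit D₀ = C_s − DO₀ = 8.89 − 6.724 = 2.166 mg/L.
t_c = (1/0.3700) ln[(0.678/0.308)(1 − 2.166×0.3700/(0.308×17.04))] = 2.703 × ln(1.865) = 1.685 d.
D_c = (0.308/0.678) × 17.04 × e^(−0.308×1.685) = 0.4543 × 17.04 × 0.5951 = 4.608 mg/L.
Minimum DO = 8.89 − 4.608 = 4.282 mg/L.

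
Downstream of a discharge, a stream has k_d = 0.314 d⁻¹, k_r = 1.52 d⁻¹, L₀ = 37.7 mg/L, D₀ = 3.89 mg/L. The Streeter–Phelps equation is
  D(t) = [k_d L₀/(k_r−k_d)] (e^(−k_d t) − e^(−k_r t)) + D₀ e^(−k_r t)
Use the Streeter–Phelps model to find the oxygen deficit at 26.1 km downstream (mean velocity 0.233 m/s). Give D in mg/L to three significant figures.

Travel time t = x/v = 26.1 km / (0.233 m/s) = 26100 m / 0.233 m/s = 112000 s = 1.296 d.
k_d L₀/(k_r−k_d) = 0.314×37.7/(1.52−0.314) = 11.84/1.206 = 9.816 mg/L.
e^(−k_d t) = e^(−0.314×1.296) = 0.6656; e^(−k_r t) = e^(−1.52×1.296) = 0.1394.
D = 9.816 × (0.6656 − 0.1394) + 3.89 × 0.1394 = 5.165 + 0.5421 = 5.707 mg/L.

D ≈ 5.71 mg/L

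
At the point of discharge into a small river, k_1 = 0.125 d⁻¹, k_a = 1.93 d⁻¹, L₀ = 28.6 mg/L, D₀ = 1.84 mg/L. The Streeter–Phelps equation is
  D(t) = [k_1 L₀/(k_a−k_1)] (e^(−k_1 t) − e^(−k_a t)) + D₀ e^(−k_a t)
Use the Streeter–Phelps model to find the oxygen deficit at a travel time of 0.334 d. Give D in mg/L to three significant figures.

D ≈ 1.83 mg/L

k_1 L₀/(k_a−k_1) = 0.125×28.6/(1.93−0.125) = 3.575/1.805 = 1.981 mg/L.
e^(−k_1 t) = e^(−0.125×0.3340) = 0.9591; e^(−k_a t) = e^(−1.93×0.3340) = 0.5249.
D = 1.981 × (0.9591 − 0.5249) + 1.84 × 0.5249 = 0.8601 + 0.9657 = 1.826 mg/L.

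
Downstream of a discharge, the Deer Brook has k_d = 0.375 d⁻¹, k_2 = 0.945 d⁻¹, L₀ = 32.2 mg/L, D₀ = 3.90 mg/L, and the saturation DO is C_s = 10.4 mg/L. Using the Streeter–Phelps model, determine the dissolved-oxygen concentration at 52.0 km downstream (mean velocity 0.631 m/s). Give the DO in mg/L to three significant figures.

Travel time t = x/v = 52.0 km / (0.631 m/s) = 52000 m / 0.631 m/s = 82410 s = 0.9538 d.
k_d L₀/(k_2−k_d) = 0.375×32.2/(0.945−0.375) = 12.08/0.5700 = 21.18 mg/L.
e^(−k_d t) = e^(−0.375×0.9538) = 0.6993; e^(−k_2 t) = e^(−0.945×0.9538) = 0.4060.
D = 21.18 × (0.6993 − 0.4060) + 3.90 × 0.4060 = 6.213 + 1.583 = 7.796 mg/L.
DO = C_s − D = 10.4 − 7.796 = 2.604 mg/L.

DO ≈ 2.60 mg/L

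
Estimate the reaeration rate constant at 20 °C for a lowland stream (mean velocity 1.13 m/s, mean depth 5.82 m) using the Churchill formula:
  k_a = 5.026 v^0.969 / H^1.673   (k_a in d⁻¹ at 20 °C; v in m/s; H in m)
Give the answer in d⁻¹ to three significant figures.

k_a ≈ 0.297 d⁻¹

k_a = 5.026 × 1.13^0.969 / 5.82^1.673 = 5.026 × 1.126 / 19.04 = 0.2971 d⁻¹.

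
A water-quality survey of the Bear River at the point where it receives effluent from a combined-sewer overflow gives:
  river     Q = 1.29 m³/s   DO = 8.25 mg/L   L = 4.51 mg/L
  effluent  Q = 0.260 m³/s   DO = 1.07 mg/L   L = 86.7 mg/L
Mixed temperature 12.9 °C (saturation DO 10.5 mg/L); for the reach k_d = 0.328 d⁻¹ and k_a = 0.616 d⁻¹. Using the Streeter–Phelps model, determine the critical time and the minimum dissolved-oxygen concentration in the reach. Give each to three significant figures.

Mixed DO = (1.29×8.25 + 0.260×1.07)/(1.29+0.260) = 10.92/1.550 = 7.046 mg/L.
Mixed L₀ = (1.29×4.51 + 0.260×86.7)/(1.550) = 28.36/1.550 = 18.30 mg/L.
Initial deficit D₀ = C_s − DO₀ = 10.5 − 7.046 = 3.454 mg/L.
t_c = (1/0.2880) ln[(0.616/0.328)(1 − 3.454×0.2880/(0.328×18.30))] = 3.472 × ln(1.567) = 1.559 d.
D_c = (0.328/0.616) × 18.30 × e^(−0.328×1.559) = 0.5325 × 18.30 × 0.5997 = 5.842 mg/L.
Minimum DO = 10.5 − 5.842 = 4.658 mg/L.

t_c ≈ 1.56 d; minimum DO ≈ 4.66 mg/L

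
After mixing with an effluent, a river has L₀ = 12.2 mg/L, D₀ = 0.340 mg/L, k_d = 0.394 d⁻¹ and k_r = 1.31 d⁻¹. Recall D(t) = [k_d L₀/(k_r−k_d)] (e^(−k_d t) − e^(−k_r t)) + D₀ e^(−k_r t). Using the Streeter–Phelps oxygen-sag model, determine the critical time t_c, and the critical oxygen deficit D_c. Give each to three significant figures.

t_c ≈ 1.24 d; D_c ≈ 2.25 mg/L

t_c = [1/(k_r−k_d)] ln[(k_r/k_d)(1 − D₀(k_r−k_d)/(k_d L₀))]
= [1/(1.31−0.394)] ln[(1.31/0.394)(1 − 0.340×0.9160/(0.394×12.2))]
= (1/0.9160) ln[3.325 × 0.9352] = 1.092 × ln(3.109) = 1.092 × 1.134 = 1.238 d.
D_c = (k_d/k_r) L₀ e^(−k_d t_c) = (0.394/1.31) × 12.2 × e^(−0.394×1.238) = 0.3008 × 12.2 × 0.6139 = 2.253 mg/L.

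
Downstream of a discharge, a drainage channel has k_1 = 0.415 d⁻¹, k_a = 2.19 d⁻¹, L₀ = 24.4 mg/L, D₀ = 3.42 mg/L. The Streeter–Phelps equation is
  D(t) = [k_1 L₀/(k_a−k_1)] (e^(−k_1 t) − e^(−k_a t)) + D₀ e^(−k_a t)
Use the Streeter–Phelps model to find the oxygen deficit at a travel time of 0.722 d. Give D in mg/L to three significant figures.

k_1 L₀/(k_a−k_1) = 0.415×24.4/(2.19−0.415) = 10.13/1.775 = 5.705 mg/L.
e^(−k_1 t) = e^(−0.415×0.7220) = 0.7411; e^(−k_a t) = e^(−2.19×0.7220) = 0.2057.
D = 5.705 × (0.7411 − 0.2057) + 3.42 × 0.2057 = 3.054 + 0.7036 = 3.758 mg/L.

D ≈ 3.76 mg/L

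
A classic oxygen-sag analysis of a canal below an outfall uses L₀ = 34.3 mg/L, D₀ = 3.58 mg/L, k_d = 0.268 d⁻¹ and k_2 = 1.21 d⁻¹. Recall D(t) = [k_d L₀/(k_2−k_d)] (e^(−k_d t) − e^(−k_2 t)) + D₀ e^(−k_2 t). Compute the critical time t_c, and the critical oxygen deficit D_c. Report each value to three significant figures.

t_c ≈ 1.11 d; D_c ≈ 5.63 mg/L

At the critical point dD/dt = 0, so k_d L₀ e^(−k_d t) = k_2 D. Substituting D(t) from the Streeter–Phelps equation and solving for t gives
t_c = ln[(k_2/k_d)(1 − D₀(k_2−k_d)/(k_d L₀))] / (k_2−k_d).
Here k_2−k_d = 0.9420 d⁻¹ and 1 − D₀(k_2−k_d)/(k_d L₀) = 1 − 3.58×0.9420/(0.268×34.3) = 0.6331, so
t_c = ln(4.515 × 0.6331) / 0.9420 = 1.050 / 0.9420 = 1.115 d.
D_c = (k_d/k_2) L₀ e^(−k_d t_c) = (0.268/1.21) × 34.3 × e^(−0.268×1.115) = 0.2215 × 34.3 × 0.7417 = 5.635 mg/L.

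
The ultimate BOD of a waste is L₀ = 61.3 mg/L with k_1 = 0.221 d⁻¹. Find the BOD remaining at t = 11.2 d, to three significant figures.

L_t = L₀ e^(−k_1 t) = 61.3 × e^(−0.221×11.2) = 61.3 × 0.08415 = 5.158 mg/L.

L ≈ 5.16 mg/L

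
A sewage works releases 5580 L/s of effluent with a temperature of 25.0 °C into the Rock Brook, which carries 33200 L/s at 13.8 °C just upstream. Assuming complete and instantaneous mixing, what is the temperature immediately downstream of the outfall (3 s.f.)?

15.4 °C

Flow-weighted mixing: C = (Q_r C_r + Q_w C_w)/(Q_r + Q_w)
= (33200×13.8 + 5580×25.0)/(33200 + 5580) = 597700/38780 = 15.41 °C.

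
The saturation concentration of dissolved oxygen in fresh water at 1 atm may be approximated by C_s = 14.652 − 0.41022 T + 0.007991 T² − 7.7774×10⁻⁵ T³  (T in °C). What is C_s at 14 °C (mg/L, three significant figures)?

C_s ≈ 10.3 mg/L

C_s = 14.652 − 0.41022×14 + 0.007991×14² − 7.7774×10⁻⁵×14³ = 10.26 mg/L.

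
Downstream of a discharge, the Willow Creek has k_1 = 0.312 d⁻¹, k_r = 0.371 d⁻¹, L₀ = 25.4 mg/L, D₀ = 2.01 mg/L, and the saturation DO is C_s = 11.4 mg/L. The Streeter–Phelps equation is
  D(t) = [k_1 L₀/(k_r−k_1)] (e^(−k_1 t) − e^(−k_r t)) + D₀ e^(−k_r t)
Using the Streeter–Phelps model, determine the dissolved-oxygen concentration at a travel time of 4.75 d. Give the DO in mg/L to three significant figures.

k_1 L₀/(k_r−k_1) = 0.312×25.4/(0.371−0.312) = 7.925/0.05900 = 134.3 mg/L.
e^(−k_1 t) = e^(−0.312×4.750) = 0.2272; e^(−k_r t) = e^(−0.371×4.750) = 0.1717.
D = 134.3 × (0.2272 − 0.1717) + 2.01 × 0.1717 = 7.458 + 0.3450 = 7.803 mg/L.
DO = C_s − D = 11.4 − 7.803 = 3.597 mg/L.

DO ≈ 3.60 mg/L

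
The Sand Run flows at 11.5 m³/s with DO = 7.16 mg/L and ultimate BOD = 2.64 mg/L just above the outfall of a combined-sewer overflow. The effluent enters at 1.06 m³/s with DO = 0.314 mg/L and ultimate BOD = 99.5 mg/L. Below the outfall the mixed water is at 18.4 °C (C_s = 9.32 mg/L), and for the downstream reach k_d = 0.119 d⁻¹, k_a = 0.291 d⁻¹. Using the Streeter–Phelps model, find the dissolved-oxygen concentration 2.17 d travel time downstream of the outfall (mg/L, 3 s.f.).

Mixed DO = (11.5×7.16 + 1.06×0.314)/(11.5+1.06) = 82.67/12.56 = 6.582 mg/L.
Mixed L₀ = (11.5×2.64 + 1.06×99.5)/(12.56) = 135.8/12.56 = 10.81 mg/L.
Initial deficit D₀ = C_s − DO₀ = 9.32 − 6.582 = 2.738 mg/L.
D(2.17) = [0.119×10.81/(0.291−0.119)](e^(−0.119×2.17) − e^(−0.291×2.17)) + 2.738 e^(−0.291×2.17)
= 7.482 × (0.7724 − 0.5318) + 2.738 × 0.5318 = 3.256 mg/L.
DO = 9.32 − 3.256 = 6.064 mg/L.

DO ≈ 6.06 mg/L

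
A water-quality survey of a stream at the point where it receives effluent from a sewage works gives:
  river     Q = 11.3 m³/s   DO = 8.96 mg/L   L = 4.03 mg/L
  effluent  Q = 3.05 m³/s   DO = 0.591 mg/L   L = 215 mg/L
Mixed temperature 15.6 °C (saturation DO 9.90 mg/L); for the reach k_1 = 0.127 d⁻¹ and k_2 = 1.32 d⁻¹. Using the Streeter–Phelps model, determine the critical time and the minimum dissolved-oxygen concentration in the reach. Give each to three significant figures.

Mixed DO = (11.3×8.96 + 3.05×0.591)/(11.3+3.05) = 103.1/14.35 = 7.181 mg/L.
Mixed L₀ = (11.3×4.03 + 3.05×215)/(14.35) = 701.3/14.35 = 48.87 mg/L.
Initial deficit D₀ = C_s − DO₀ = 9.90 − 7.181 = 2.719 mg/L.
t_c = (1/1.193) ln[(1.32/0.127)(1 − 2.719×1.193/(0.127×48.87))] = 0.8382 × ln(4.962) = 1.343 d.
D_c = (0.127/1.32) × 48.87 × e^(−0.127×1.343) = 0.09621 × 48.87 × 0.8432 = 3.965 mg/L.
Minimum DO = 9.90 − 3.965 = 5.935 mg/L.

t_c ≈ 1.34 d; minimum DO ≈ 5.94 mg/L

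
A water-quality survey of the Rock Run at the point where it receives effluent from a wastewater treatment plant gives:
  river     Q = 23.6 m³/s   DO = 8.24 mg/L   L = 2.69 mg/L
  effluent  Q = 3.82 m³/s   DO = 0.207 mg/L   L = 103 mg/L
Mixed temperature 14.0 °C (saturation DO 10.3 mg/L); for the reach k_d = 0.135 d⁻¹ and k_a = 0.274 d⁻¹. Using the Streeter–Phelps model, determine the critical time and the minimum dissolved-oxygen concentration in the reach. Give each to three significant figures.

t_c ≈ 3.52 d; minimum DO ≈ 5.19 mg/L

Mixed DO = (23.6×8.24 + 3.82×0.207)/(23.6+3.82) = 195.3/27.42 = 7.121 mg/L.
Mixed L₀ = (23.6×2.69 + 3.82×103)/(27.42) = 456.9/27.42 = 16.66 mg/L.
Initial deficit D₀ = C_s − DO₀ = 10.3 − 7.121 = 3.179 mg/L.
t_c = (1/0.1390) ln[(0.274/0.135)(1 − 3.179×0.1390/(0.135×16.66))] = 7.194 × ln(1.631) = 3.519 d.
D_c = (0.135/0.274) × 16.66 × e^(−0.135×3.519) = 0.4927 × 16.66 × 0.6218 = 5.106 mg/L.
Minimum DO = 10.3 − 5.106 = 5.194 mg/L.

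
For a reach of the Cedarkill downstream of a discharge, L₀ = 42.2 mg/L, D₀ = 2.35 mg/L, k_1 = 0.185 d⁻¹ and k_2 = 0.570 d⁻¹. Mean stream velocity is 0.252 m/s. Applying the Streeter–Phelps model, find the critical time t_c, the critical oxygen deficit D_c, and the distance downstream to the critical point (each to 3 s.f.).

t_c = [1/(k_2−k_1)] ln[(k_2/k_1)(1 − D₀(k_2−k_1)/(k_1 L₀))]
= [1/(0.570−0.185)] ln[(0.570/0.185)(1 − 2.35×0.3850/(0.185×42.2))]
= (1/0.3850) ln[3.081 × 0.8841] = 2.597 × ln(2.724) = 2.597 × 1.002 = 2.603 d.
L(t_c) = L₀ e^(−k_1 t_c) = 42.2 × 0.6178 = 26.07 mg/L, and at the critical point k_2 D_c = k_1 L, so D_c = (0.185/0.570) × 26.07 = 8.462 mg/L.
x_c = v t_c = 0.252 m/s × 2.603 d × 86400 s/d = 56670 m ≈ 56.7 km.

t_c ≈ 2.60 d; D_c ≈ 8.46 mg/L; x_c ≈ 56.7 km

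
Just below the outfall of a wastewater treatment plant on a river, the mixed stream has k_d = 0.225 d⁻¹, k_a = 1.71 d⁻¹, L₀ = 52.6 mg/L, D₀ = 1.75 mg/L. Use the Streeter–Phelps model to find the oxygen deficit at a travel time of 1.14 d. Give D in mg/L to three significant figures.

D ≈ 5.28 mg/L

k_d L₀/(k_a−k_d) = 0.225×52.6/(1.71−0.225) = 11.84/1.485 = 7.970 mg/L.
e^(−k_d t) = e^(−0.225×1.140) = 0.7738; e^(−k_a t) = e^(−1.71×1.140) = 0.1424.
D = 7.970 × (0.7738 − 0.1424) + 1.75 × 0.1424 = 5.032 + 0.2491 = 5.281 mg/L.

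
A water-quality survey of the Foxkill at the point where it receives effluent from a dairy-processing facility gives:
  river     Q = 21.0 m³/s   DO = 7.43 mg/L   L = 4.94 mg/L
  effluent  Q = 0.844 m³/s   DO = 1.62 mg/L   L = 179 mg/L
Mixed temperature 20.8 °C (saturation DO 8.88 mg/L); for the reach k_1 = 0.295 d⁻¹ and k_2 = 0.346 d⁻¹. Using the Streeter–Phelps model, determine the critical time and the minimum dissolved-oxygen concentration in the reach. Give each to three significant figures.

Mixed DO = (21.0×7.43 + 0.844×1.62)/(21.0+0.844) = 157.4/21.84 = 7.206 mg/L.
Mixed L₀ = (21.0×4.94 + 0.844×179)/(21.84) = 254.8/21.84 = 11.67 mg/L.
Initial deficit D₀ = C_s − DO₀ = 8.88 − 7.206 = 1.674 mg/L.
t_c = (1/0.05100) ln[(0.346/0.295)(1 − 1.674×0.05100/(0.295×11.67))] = 19.61 × ln(1.144) = 2.634 d.
D_c = (0.295/0.346) × 11.67 × e^(−0.295×2.634) = 0.8526 × 11.67 × 0.4598 = 4.573 mg/L.
Minimum DO = 8.88 − 4.573 = 4.307 mg/L.

t_c ≈ 2.63 d; minimum DO ≈ 4.31 mg/L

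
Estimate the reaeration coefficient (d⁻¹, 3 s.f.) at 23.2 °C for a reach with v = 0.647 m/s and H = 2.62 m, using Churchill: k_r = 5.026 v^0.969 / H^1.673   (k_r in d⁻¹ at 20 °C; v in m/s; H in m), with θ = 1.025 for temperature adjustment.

k_r ≈ 0.712 d⁻¹

k_r(20) = 5.026 × 0.647^0.969 / 2.62^1.673 = 5.026 × 0.6558 / 5.010 = 0.6579 d⁻¹.
k_r(23.2) = 0.6579 × 1.025^(23.2−20) = 0.6579 × 1.082 = 0.7120 d⁻¹.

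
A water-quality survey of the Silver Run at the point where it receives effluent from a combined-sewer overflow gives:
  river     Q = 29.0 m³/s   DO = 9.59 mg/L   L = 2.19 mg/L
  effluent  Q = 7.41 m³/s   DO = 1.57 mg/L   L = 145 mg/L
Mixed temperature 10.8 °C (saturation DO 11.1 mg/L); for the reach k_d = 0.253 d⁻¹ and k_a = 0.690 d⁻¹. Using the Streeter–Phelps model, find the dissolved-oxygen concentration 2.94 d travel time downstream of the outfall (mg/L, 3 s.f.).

Mixed DO = (29.0×9.59 + 7.41×1.57)/(29.0+7.41) = 289.7/36.41 = 7.958 mg/L.
Mixed L₀ = (29.0×2.19 + 7.41×145)/(36.41) = 1138/36.41 = 31.25 mg/L.
Initial deficit D₀ = C_s − DO₀ = 11.1 − 7.958 = 3.142 mg/L.
D(2.94) = [0.253×31.25/(0.690−0.253)](e^(−0.253×2.94) − e^(−0.690×2.94)) + 3.142 e^(−0.690×2.94)
= 18.09 × (0.4753 − 0.1315) + 3.142 × 0.1315 = 6.634 mg/L.
DO = 11.1 − 6.634 = 4.466 mg/L.

DO ≈ 4.47 mg/L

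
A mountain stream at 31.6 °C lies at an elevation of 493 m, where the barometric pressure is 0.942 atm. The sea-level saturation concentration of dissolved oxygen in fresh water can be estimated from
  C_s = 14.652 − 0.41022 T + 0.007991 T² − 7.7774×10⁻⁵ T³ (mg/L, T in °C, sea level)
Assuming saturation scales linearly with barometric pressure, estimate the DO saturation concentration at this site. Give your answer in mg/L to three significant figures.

At sea level: C_s = 14.652 − 0.41022×31.6 + 0.007991×31.6² − 7.7774×10⁻⁵×31.6³ = 7.214 mg/L.
Pressure correction: C_s' = 7.214 × 0.942 = 6.796 mg/L.

C_s ≈ 6.80 mg/L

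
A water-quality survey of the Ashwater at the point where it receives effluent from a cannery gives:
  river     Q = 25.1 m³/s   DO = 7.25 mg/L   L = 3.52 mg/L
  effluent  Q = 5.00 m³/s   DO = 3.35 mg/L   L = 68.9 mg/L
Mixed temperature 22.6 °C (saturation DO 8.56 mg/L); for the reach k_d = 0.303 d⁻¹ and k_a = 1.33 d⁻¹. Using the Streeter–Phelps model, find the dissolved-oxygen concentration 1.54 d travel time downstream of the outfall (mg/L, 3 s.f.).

Mixed DO = (25.1×7.25 + 5.00×3.35)/(25.1+5.00) = 198.7/30.10 = 6.602 mg/L.
Mixed L₀ = (25.1×3.52 + 5.00×68.9)/(30.10) = 432.9/30.10 = 14.38 mg/L.
Initial deficit D₀ = C_s − DO₀ = 8.56 − 6.602 = 1.958 mg/L.
D(1.54) = [0.303×14.38/(1.33−0.303)](e^(−0.303×1.54) − e^(−1.33×1.54)) + 1.958 e^(−1.33×1.54)
= 4.243 × (0.6271 − 0.1290) + 1.958 × 0.1290 = 2.366 mg/L.
DO = 8.56 − 2.366 = 6.194 mg/L.

DO ≈ 6.19 mg/L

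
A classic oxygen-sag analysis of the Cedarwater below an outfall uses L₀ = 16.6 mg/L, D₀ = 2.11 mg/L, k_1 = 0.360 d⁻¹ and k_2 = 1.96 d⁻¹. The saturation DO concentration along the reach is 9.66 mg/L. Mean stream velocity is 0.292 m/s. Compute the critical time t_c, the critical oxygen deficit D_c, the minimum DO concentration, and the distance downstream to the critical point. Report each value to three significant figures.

t_c = [1/(k_2−k_1)] ln[(k_2/k_1)(1 − D₀(k_2−k_1)/(k_1 L₀))]
= [1/(1.96−0.360)] ln[(1.96/0.360)(1 − 2.11×1.600/(0.360×16.6))]
= (1/1.600) ln[5.444 × 0.4351] = 0.6250 × ln(2.369) = 0.6250 × 0.8624 = 0.5390 d.
L(t_c) = L₀ e^(−k_1 t_c) = 16.6 × 0.8236 = 13.67 mg/L, and at the critical point k_2 D_c = k_1 L, so D_c = (0.360/1.96) × 13.67 = 2.511 mg/L.
Minimum DO = C_s − D_c = 9.66 − 2.511 = 7.149 mg/L.
x_c = v t_c = 0.292 m/s × 0.5390 d × 86400 s/d = 13600 m ≈ 13.6 km.

t_c ≈ 0.539 d; D_c ≈ 2.51 mg/L; min DO ≈ 7.15 mg/L; x_c ≈ 13.6 km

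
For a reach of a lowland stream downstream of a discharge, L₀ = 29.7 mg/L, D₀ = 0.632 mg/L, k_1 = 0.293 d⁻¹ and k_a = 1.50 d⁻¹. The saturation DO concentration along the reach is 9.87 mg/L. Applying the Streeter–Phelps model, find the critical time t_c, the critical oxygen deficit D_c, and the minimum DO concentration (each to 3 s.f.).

t_c ≈ 1.28 d; D_c ≈ 3.99 mg/L; min DO ≈ 5.88 mg/L

At the critical point dD/dt = 0, so k_1 L₀ e^(−k_1 t) = k_a D. Substituting D(t) from the Streeter–Phelps equation and solving for t gives
t_c = ln[(k_a/k_1)(1 − D₀(k_a−k_1)/(k_1 L₀))] / (k_a−k_1).
Here k_a−k_1 = 1.207 d⁻¹ and 1 − D₀(k_a−k_1)/(k_1 L₀) = 1 − 0.632×1.207/(0.293×29.7) = 0.9123, so
t_c = ln(5.119 × 0.9123) / 1.207 = 1.541 / 1.207 = 1.277 d.
D_c = (k_1/k_a) L₀ e^(−k_1 t_c) = (0.293/1.50) × 29.7 × e^(−0.293×1.277) = 0.1953 × 29.7 × 0.6879 = 3.991 mg/L.
Minimum DO = C_s − D_c = 9.87 − 3.991 = 5.879 mg/L.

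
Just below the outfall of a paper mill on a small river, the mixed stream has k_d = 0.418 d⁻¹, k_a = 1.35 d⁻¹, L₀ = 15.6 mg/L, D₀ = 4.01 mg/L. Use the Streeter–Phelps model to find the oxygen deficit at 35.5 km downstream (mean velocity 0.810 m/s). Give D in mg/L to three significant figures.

D ≈ 4.15 mg/L

Travel time t = x/v = 35.5 km / (0.810 m/s) = 35500 m / 0.810 m/s = 43830 s = 0.5073 d.
k_d L₀/(k_a−k_d) = 0.418×15.6/(1.35−0.418) = 6.521/0.9320 = 6.997 mg/L.
e^(−k_d t) = e^(−0.418×0.5073) = 0.8089; e^(−k_a t) = e^(−1.35×0.5073) = 0.5042.
D = 6.997 × (0.8089 − 0.5042) + 4.01 × 0.5042 = 2.132 + 2.022 = 4.154 mg/L.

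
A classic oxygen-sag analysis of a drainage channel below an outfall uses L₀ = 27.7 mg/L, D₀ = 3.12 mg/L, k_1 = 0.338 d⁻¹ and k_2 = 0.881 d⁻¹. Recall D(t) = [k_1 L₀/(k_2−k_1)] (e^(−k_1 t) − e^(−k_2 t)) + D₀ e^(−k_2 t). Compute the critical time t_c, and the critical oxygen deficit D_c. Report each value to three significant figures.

t_c ≈ 1.40 d; D_c ≈ 6.63 mg/L

With k_2/k_1 = 2.607 and 1 − D₀(k_2−k_1)/(k_1 L₀) = 0.8191,
t_c = ln(2.607 × 0.8191) / (0.881 − 0.338) = ln(2.135) / 0.5430 = 0.7584/0.5430 = 1.397 d.
L(t_c) = L₀ e^(−k_1 t_c) = 27.7 × 0.6237 = 17.28 mg/L, and at the critical point k_2 D_c = k_1 L, so D_c = (0.338/0.881) × 17.28 = 6.628 mg/L.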